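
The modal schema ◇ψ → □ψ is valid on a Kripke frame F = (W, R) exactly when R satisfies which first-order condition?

partial functionality: ∀x ∀y ∀z (Rxy ∧ Rxz → y = z)

Suppose ◇ψ→□ψ is valid. Take Rxy, Rxz and set V(ψ)={y}. Then ◇ψ at x, so □ψ at x, so ψ at z, i.e. z=y.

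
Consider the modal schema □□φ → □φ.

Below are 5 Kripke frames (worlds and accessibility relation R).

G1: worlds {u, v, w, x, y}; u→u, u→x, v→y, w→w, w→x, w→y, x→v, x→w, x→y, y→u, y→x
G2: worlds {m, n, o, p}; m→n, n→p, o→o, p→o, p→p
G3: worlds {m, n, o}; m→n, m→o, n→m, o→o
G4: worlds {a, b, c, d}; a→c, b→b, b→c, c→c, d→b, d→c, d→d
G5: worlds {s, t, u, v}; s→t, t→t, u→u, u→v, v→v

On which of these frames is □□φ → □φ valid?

The schema corresponds to density: ∀x ∀y (Rxy → ∃z (Rxz ∧ Rzy)).
G1: fails — Rvy but no z with Rvz and Rzy.
G2: fails — Rmn but no z with Rmz and Rzn.
G3: fails — Rnm but no z with Rnz and Rzm.
G4: ✓.
G5: ✓.

G4, G5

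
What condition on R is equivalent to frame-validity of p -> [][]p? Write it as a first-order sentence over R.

forall x forall z (x R^2 z -> exists w (x = w & z = w))

This is a Sahlqvist (Geach-type) schema ◇^0□^0p → □^2◇^0p.
Minimal-valuation argument: fix x; take any y with xR^0y and any z with xR^2z. Set V(p) to the set of worlds R-reachable from y in exactly 0 steps. Then □^0p holds at y, so the antecedent holds at x; validity forces ◇^0p at z, giving a w with zR^0w and yR^0w.
First-order correspondent: forall x forall z (x R^2 z -> exists w (x = w & z = w)).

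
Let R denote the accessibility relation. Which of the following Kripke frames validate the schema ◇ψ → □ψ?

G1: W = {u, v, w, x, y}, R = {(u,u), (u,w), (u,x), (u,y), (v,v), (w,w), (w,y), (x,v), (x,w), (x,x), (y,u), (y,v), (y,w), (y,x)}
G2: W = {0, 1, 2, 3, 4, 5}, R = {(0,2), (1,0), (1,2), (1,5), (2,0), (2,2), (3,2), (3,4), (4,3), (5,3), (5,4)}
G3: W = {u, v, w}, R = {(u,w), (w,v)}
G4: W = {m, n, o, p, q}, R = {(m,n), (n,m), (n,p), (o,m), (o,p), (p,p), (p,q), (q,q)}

G3

The schema corresponds to partial functionality: ∀x ∀y ∀z (Rxy ∧ Rxz → y = z).
G1: fails — u sees both u and w.
G2: fails — 1 sees both 0 and 2.
G3: satisfies the condition.
G4: fails — n sees both m and p.
Valid on: G3.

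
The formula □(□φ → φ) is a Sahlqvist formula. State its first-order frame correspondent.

This schema is the T□ axiom.
Its frame correspondent is shift-reflexivity — ∀x ∀y (Rxy → Ryy).

shift-reflexivity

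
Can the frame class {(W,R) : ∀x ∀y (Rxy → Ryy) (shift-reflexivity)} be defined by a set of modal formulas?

Yes: it is shift-reflexivity, defined by the T□ schema □(□p → p).
Suppose □(□p→p) is valid. Take Rxy and set V(p)={w : Ryw}. Then at y, □p holds; since □(□p→p) at x, □p→p at y, so p at y, i.e. Ryy.

Definable; □(□p → p) defines it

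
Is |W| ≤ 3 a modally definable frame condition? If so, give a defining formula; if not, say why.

No — not modally definable

Modal frame validity is preserved under disjoint unions.
Any modal formula valid on each of 4 disjoint one-world frames is valid on their disjoint union (validity is preserved under disjoint unions). Each one-world frame has |W|=1≤3, but the union has |W|=4.
So the class is not modally definable.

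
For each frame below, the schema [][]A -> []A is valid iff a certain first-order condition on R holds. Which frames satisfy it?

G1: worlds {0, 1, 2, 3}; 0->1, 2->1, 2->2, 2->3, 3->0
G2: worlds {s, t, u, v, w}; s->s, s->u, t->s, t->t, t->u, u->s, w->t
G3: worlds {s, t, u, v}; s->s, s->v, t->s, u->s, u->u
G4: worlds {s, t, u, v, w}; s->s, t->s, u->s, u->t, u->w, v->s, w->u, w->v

G2, G3

Frame correspondent (Sahlqvist): forall x forall y (Rxy -> exists z (Rxz & Rzy)) — i.e. density.
G1: fails — R01 but no z with R0z and Rz1.
G2: ✓.
G3: ✓.
G4: fails — Ruw but no z with Ruz and Rzw.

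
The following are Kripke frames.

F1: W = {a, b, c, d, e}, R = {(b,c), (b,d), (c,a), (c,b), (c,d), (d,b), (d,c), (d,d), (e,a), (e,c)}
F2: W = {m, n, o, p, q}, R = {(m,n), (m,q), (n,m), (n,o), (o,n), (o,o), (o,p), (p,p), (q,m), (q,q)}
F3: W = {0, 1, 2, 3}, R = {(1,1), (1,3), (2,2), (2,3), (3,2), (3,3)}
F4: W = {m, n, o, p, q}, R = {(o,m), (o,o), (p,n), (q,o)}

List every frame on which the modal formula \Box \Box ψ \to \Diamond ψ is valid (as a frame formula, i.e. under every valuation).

F2

The schema corresponds to a generalized confluence (Geach) condition: \forall x \exists w (x R^2 w \wedge xRw).
F1: fails — at a but no w with aR²w and aRw.
F2: satisfies the condition.
F3: fails — at 0 but no w with 0R²w and 0Rw.
F4: fails — at m but no w with mR²w and mRw.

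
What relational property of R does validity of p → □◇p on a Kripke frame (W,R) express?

symmetry

Suppose p→□◇p is valid. Take Rxy and set V(p)={x}. Then p at x, so □◇p at x, so ◇p at y, so some z with Ryz has p; z=x, i.e. Ryx.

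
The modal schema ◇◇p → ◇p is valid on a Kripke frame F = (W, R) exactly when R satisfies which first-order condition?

transitivity

Replacing p by ¬p and contraposing gives the equivalent schema □p → □□p.
Suppose □p→□□p is valid. Take Rxy, Ryz and set V(p)={w : Rxw}. Then □p at x, so □□p at x, so □p at y, so p at z, i.e. Rxz.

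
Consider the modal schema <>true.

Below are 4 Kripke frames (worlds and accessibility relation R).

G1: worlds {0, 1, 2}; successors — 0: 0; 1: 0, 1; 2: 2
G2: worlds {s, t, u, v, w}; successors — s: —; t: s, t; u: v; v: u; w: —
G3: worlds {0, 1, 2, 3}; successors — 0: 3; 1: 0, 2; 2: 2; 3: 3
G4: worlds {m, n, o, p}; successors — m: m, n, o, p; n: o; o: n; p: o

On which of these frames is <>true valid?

This is the axiom for seriality; its first-order frame correspondent is forall x exists y Rxy.
G1: ✓.
G2: fails — world s has no successor.
G3: ✓.
G4: ✓.
Valid on: G1, G3, G4.

G1, G3, G4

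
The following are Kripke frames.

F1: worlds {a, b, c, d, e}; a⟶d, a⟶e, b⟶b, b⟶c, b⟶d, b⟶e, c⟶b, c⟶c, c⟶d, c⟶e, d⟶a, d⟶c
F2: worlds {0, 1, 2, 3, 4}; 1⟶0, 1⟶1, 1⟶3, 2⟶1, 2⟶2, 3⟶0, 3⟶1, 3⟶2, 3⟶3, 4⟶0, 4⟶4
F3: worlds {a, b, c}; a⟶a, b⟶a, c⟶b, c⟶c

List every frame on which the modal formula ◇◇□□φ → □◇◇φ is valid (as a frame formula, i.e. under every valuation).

This is the axiom for a generalized confluence (Geach) condition; its first-order frame correspondent is ∀x ∀y ∀z ((xR²y ∧ xRz) → ∃w (yR²w ∧ zR²w)).
F1: fails — aR²a, aRe but no w with aR²w and eR²w.
F2: fails — 1R²0, 1R0 but no w with 0R²w and 0R²w.
F3: satisfies the condition.
Valid on: F3.

F3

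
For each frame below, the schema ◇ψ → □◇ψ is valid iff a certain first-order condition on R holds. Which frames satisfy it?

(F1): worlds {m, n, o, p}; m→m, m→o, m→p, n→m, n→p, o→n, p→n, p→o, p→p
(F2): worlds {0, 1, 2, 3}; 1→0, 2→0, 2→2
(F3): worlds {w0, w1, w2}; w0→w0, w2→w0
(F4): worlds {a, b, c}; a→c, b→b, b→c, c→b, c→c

(F3), (F4)

This is the axiom for the Euclidean property; its first-order frame correspondent is ∀x ∀y ∀z (Rxy ∧ Rxz → Ryz).
(F1): fails — Rmo and Rmo but not Roo.
(F2): fails — R10 and R10 but not R00.
(F3): condition met.
(F4): condition met.
Valid on: (F3), (F4).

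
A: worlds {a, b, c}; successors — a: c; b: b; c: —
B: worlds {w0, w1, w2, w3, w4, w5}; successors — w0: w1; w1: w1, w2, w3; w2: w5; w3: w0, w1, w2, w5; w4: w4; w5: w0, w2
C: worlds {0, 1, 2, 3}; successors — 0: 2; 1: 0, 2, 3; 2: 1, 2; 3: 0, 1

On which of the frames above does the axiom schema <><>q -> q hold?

A

This is the axiom for a generalized confluence (Geach) condition; its first-order frame correspondent is forall x forall y (x R^2 y -> exists w (y = w & x = w)).
A: satisfies the condition.
B: fails — w0R²w1 but w1 ≠ w0.
C: fails — 0R²1 but 1 ≠ 0.
Valid on: A.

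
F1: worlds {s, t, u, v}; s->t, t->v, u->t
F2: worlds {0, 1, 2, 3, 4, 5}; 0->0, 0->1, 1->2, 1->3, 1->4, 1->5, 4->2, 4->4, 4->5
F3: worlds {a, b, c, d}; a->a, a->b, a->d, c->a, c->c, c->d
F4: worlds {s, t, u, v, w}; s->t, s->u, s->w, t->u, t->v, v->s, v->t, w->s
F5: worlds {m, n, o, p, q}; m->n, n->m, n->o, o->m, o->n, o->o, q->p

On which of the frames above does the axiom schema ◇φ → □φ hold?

F1

This is the axiom for partial functionality; its first-order frame correspondent is ∀x ∀y ∀z (Rxy ∧ Rxz → y = z).
F1: ✓.
F2: fails — 0 sees both 0 and 1.
F3: fails — a sees both a and b.
F4: fails — s sees both t and u.
F5: fails — n sees both m and o.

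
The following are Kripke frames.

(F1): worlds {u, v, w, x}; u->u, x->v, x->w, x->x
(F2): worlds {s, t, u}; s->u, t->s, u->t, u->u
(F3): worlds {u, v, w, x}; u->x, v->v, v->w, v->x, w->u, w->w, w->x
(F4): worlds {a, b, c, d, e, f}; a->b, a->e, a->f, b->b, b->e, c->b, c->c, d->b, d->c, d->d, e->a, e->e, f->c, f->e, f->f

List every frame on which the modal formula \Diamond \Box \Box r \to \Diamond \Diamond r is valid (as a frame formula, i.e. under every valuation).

The schema corresponds to a generalized confluence (Geach) condition: \forall x \forall y (xRy \to \exists w (y R^2 w \wedge x R^2 w)).
(F1): fails — xRv but no t with vR²t and xR²t.
(F2): holds.
(F3): fails — uRx but no t with xR²t and uR²t.
(F4): holds.
Valid on: (F2), (F4).

(F2), (F4)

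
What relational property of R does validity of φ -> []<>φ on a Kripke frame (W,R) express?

Suppose φ→□◇φ is valid. Take Rxy and set V(φ)={x}. Then φ at x, so □◇φ at x, so ◇φ at y, so some z with Ryz has φ; z=x, i.e. Ryx.
Conversely, any frame satisfying forall x forall y (Rxy -> Ryx) validates the schema.
So the correspondent is symmetry.

Symmetry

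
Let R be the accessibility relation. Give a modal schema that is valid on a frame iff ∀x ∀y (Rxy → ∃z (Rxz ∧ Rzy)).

□□q → □q

The condition is density. The C4 schema □□q → □q defines it.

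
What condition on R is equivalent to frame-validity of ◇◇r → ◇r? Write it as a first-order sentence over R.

This is a Sahlqvist (Geach-type) schema ◇^2□^0r → □^0◇^1r.
Minimal-valuation argument: fix x; take any y with xR^2y and any z with xR^0z. Set V(r) to the set of worlds R-reachable from y in exactly 0 steps. Then □^0r holds at y, so the antecedent holds at x; validity forces ◇^1r at z, giving a w with zR^1w and yR^0w.
First-order correspondent: ∀x ∀y (xR²y → ∃w (y = w ∧ xRw)).

∀x ∀y (xR²y → ∃w (y = w ∧ xRw))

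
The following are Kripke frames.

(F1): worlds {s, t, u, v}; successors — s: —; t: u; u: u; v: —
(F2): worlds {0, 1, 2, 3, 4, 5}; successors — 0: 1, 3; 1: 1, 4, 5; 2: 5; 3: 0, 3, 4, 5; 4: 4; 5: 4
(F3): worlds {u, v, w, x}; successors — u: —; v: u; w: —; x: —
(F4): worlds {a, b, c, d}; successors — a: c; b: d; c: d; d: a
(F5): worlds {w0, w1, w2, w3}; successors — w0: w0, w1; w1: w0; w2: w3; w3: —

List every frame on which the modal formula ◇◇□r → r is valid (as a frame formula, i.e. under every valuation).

(F3)

This is the axiom for a generalized confluence (Geach) condition; its first-order frame correspondent is ∀x ∀y (xR²y → ∃w (yRw ∧ x = w)).
(F1): fails — tR²u but no w with uRw and t=w.
(F2): fails — 0R²0 but no w with 0Rw and 0=w.
(F3): ✓.
(F4): fails — bR²a but no w with aRw and b=w.
(F5): fails — w1R²w1 but no w with w1Rw and w1=w.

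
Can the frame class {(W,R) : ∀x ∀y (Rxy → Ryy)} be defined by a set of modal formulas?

Yes: it is shift-reflexivity, defined by the T□ schema □(□p → p).
Suppose □(□p→p) is valid. Take Rxy and set V(p)={w : Ryw}. Then at y, □p holds; since □(□p→p) at x, □p→p at y, so p at y, i.e. Ryy.

Yes, by □(□p → p)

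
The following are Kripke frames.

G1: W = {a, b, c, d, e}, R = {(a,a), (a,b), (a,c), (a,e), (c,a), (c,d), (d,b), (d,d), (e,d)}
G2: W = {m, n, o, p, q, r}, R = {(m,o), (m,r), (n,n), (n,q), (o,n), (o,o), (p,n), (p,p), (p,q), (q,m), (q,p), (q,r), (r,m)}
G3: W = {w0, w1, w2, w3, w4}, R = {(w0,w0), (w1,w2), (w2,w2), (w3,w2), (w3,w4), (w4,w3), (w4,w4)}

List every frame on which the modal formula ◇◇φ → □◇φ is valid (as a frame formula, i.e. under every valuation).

none

This is the axiom for a generalized confluence (Geach) condition; its first-order frame correspondent is ∀x ∀y ∀z ((xR²y ∧ xRz) → ∃w (y = w ∧ zRw)).
G1: fails — aR²a, aRb but no w with a=w and bRw.
G2: fails — mR²m, mRo but no w with m=w and oRw.
G3: fails — w3R²w2, w3Rw4 but no w with w2=w and w4Rw.
Valid on no frame.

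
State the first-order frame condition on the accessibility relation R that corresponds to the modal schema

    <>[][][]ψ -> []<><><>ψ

This is a Sahlqvist (Geach-type) schema ◇^1□^3ψ → □^1◇^3ψ.
Minimal-valuation argument: fix x; take any y with xR^1y and any z with xR^1z. Set V(ψ) to the set of worlds R-reachable from y in exactly 3 steps. Then □^3ψ holds at y, so the antecedent holds at x; validity forces ◇^3ψ at z, giving a w with zR^3w and yR^3w.
First-order correspondent: forall x forall y forall z ((xRy & xRz) -> exists w (y R^3 w & z R^3 w)).

forall x forall y forall z ((xRy & xRz) -> exists w (y R^3 w & z R^3 w))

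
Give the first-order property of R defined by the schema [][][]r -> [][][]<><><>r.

This is a Sahlqvist (Geach-type) schema ◇^0□^3r → □^3◇^3r.
Minimal-valuation argument: fix x; take any y with xR^0y and any z with xR^3z. Set V(r) to the set of worlds R-reachable from y in exactly 3 steps. Then □^3r holds at y, so the antecedent holds at x; validity forces ◇^3r at z, giving a w with zR^3w and yR^3w.
First-order correspondent: forall x forall z (x R^3 z -> exists w (x R^3 w & z R^3 w)).

forall x forall z (x R^3 z -> exists w (x R^3 w & z R^3 w))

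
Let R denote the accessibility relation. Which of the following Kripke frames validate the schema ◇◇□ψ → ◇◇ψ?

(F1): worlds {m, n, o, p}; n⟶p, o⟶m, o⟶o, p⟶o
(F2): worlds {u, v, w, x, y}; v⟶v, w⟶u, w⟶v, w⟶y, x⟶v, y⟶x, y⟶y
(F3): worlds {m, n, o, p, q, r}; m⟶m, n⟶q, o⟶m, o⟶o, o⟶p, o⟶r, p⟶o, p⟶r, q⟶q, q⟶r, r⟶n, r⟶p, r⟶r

The schema corresponds to a generalized confluence (Geach) condition: ∀x ∀y (xR²y → ∃w (yRw ∧ xR²w)).
(F1): fails — oR²m but no w with mRw and oR²w.
(F2): ✓.
(F3): fails — oR²n but no w with nRw and oR²w.

(F2)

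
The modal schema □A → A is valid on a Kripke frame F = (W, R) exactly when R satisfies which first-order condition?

Reflexivity

Suppose □A→A is valid. At any x set V(A)={w : Rxw}. Then □A holds at x, so A holds at x, i.e. Rxx.
Conversely, any frame satisfying ∀x Rxx validates the schema.
So the correspondent is reflexivity.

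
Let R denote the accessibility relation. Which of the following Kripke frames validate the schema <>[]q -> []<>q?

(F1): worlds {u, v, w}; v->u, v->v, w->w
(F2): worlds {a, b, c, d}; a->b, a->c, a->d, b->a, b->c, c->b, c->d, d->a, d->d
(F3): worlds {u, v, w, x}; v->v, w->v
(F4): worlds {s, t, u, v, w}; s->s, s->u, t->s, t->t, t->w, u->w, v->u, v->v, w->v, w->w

The schema corresponds to convergence: forall x forall y forall z (Rxy & Rxz -> exists w (Ryw & Rzw)).
(F1): fails — Rvu and Rvu but u and u have no common successor.
(F2): fails — Rab and Rac but b and c have no common successor.
(F3): satisfies the condition.
(F4): fails — Rsu and Rss but u and s have no common successor.
Valid on: (F3).

(F3)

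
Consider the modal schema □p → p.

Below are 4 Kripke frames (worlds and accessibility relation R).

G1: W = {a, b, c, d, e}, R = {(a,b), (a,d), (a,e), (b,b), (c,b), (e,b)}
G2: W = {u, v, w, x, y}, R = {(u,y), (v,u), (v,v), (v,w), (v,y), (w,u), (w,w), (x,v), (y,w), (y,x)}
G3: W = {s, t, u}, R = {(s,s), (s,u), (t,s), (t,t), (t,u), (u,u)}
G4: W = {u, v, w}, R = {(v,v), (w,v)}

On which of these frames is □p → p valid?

This is the axiom for reflexivity; its first-order frame correspondent is ∀x Rxx.
G1: fails — world a does not see itself.
G2: fails — world u does not see itself.
G3: holds.
G4: fails — world u does not see itself.

G3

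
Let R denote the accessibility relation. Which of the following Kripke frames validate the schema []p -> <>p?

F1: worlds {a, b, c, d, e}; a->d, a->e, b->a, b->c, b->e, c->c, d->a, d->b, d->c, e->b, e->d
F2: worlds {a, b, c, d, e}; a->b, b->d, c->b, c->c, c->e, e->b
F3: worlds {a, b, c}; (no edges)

F1

The schema corresponds to seriality: forall x exists y Rxy.
F1: holds.
F2: fails — world d has no successor.
F3: fails — world a has no successor.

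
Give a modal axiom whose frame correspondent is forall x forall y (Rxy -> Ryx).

This is symmetry; the standard corresponding axiom is B: p → □◇p.

p → □◇p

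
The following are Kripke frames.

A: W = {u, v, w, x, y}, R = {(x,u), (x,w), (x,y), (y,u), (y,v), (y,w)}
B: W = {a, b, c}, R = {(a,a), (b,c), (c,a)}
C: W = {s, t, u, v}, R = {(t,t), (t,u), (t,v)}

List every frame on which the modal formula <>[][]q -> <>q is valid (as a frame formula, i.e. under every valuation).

This is the axiom for a generalized confluence (Geach) condition; its first-order frame correspondent is forall x forall y (xRy -> exists w (y R^2 w & xRw)).
A: fails — xRu but no t with uR²t and xRt.
B: fails — bRc but no w with cR²w and bRw.
C: fails — tRu but no w with uR²w and tRw.

none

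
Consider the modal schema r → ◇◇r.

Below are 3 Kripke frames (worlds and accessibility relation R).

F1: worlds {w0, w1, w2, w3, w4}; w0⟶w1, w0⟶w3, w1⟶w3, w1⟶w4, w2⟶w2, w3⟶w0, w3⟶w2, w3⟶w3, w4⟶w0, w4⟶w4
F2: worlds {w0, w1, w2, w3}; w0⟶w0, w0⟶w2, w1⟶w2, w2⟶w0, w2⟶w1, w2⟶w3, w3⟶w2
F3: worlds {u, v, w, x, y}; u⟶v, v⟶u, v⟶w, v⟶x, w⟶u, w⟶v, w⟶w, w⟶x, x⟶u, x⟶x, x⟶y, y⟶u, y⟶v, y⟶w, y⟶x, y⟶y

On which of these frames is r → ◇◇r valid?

The schema corresponds to a generalized confluence (Geach) condition: ∀x ∃w (x = w ∧ xR²w).
F1: fails — at w1 but no w with w1=w and w1R²w.
F2: holds.
F3: holds.

F2, F3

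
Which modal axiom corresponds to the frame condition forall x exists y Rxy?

□r → ◇r

The condition is seriality. The D schema □r → ◇r defines it.
Suppose □r→◇r is valid. At any x set V(r)=W. Then □r at x, so ◇r at x, so x has a successor.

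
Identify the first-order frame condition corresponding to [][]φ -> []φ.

Suppose □□φ→□φ is valid. Take Rxy and set V(φ)={w : xR²w}. Then □□φ at x, so □φ at x, so φ at y, i.e. ∃z(Rxz∧Rzy).

density: forall x forall y (Rxy -> exists z (Rxz & Rzy))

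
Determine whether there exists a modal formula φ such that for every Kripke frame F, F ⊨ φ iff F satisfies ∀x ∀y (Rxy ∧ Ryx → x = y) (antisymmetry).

Not modally definable

Modal frame validity is preserved under surjective bounded morphisms.
The 6-cycle (worlds s,t,u,v,w,x with s→t→u→v→w→x→s) is antisymmetric. Sending even-indexed worlds to a and odd-indexed worlds to b is a surjective bounded morphism onto the two-world frame with a↔b, which is not antisymmetric.
So no modal formula (or set of formulas) defines exactly the antisymmetric frames.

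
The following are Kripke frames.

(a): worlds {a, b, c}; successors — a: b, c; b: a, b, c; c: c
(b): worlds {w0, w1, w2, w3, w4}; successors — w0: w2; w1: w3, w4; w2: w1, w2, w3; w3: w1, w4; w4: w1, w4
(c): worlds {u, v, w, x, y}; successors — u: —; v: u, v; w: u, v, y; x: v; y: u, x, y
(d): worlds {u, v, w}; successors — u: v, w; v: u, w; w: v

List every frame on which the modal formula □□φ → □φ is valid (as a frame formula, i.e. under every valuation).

(a), (c)

This is the axiom for density; its first-order frame correspondent is ∀x ∀y (Rxy → ∃z (Rxz ∧ Rzy)).
(a): satisfies the condition.
(b): fails — Rw1w3 but no z with Rw1z and Rzw3.
(c): satisfies the condition.
(d): fails — Rvu but no z with Rvz and Rzu.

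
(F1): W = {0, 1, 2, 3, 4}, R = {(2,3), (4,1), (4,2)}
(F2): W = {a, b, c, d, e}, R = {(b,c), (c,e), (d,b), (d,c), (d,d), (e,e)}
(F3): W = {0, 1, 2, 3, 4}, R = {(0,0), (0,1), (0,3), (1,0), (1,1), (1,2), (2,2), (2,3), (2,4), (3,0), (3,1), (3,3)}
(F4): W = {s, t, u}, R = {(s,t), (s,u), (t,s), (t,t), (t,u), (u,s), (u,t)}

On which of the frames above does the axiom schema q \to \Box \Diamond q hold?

(F4)

This is the axiom for symmetry; its first-order frame correspondent is \forall x \forall y (Rxy \to Ryx).
(F1): fails — R23 but not R32.
(F2): fails — Rbc but not Rcb.
(F3): fails — R31 but not R13.
(F4): holds.
Valid on: (F4).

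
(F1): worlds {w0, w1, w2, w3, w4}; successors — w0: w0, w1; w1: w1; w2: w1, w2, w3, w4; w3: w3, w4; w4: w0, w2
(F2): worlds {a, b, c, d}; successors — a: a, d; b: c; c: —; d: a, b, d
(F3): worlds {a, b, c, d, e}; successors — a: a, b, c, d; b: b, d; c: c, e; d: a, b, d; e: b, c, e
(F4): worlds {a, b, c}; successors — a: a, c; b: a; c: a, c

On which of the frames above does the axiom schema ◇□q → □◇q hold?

(F4)

This is the axiom for convergence; its first-order frame correspondent is ∀x ∀y ∀z (Rxy ∧ Rxz → ∃w (Ryw ∧ Rzw)).
(F1): fails — Rw2w4 and Rw2w1 but w4 and w1 have no common successor.
(F2): fails — Rbc and Rbc but c and c have no common successor.
(F3): fails — Rab and Rac but b and c have no common successor.
(F4): condition met.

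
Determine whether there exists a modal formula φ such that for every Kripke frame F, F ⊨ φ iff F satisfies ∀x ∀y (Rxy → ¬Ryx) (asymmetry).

Modal frame validity is preserved under surjective bounded morphisms.
The 5-cycle (worlds s,t,u,v,w with s→t→u→v→w→s) is asymmetric. Mapping every world to a single reflexive point • is a surjective bounded morphism, and the reflexive point is not asymmetric (R•• but asymmetry requires ¬R••).
So no modal formula (or set of formulas) defines exactly the asymmetric frames.

No — not modally definable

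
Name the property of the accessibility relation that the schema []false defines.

emptiness of R: forall x forall y ~Rxy

This schema is the Ver axiom.
Its frame correspondent is emptiness of R — forall x forall y ~Rxy.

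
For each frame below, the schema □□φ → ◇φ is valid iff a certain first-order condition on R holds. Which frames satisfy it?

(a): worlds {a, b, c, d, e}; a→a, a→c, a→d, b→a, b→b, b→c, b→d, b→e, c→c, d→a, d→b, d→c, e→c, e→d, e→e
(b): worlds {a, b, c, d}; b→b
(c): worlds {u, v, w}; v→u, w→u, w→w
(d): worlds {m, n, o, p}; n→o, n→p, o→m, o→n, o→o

Frame correspondent (Sahlqvist): ∀x ∃w (xR²w ∧ xRw) — i.e. a generalized confluence (Geach) condition.
(a): satisfies the condition.
(b): fails — at a but no w with aR²w and aRw.
(c): fails — at u but no t with uR²t and uRt.
(d): fails — at m but no w with mR²w and mRw.
Valid on: (a).

(a)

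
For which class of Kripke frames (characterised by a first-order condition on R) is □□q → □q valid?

Suppose □□q→□q is valid. Take Rxy and set V(q)={w : xR²w}. Then □□q at x, so □q at x, so q at y, i.e. ∃z(Rxz∧Rzy).

density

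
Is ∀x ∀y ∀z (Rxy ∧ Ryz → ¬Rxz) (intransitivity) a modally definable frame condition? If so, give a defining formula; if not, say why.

Not definable by any modal formula

Any modally definable frame class is closed under surjective bounded morphisms.
The 5-cycle (worlds w0,w1,w2,w3,w4 with w0→w1→w2→w3→w4→w0) is intransitive. Mapping every world to a single reflexive point • is a surjective bounded morphism; the reflexive point is not intransitive (R••∧R•• but R••).
So the class is not modally definable.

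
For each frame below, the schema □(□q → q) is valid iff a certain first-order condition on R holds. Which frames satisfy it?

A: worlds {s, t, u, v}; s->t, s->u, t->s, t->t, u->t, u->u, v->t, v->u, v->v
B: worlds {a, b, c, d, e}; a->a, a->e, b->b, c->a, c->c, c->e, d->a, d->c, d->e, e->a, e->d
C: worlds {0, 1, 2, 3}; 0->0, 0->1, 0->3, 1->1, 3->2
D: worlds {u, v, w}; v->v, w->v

Frame correspondent (Sahlqvist): ∀x ∀y (Rxy → Ryy) — i.e. shift-reflexivity.
A: fails — Rts but not Rss.
B: fails — Rae but not Ree.
C: fails — R32 but not R22.
D: condition met.

D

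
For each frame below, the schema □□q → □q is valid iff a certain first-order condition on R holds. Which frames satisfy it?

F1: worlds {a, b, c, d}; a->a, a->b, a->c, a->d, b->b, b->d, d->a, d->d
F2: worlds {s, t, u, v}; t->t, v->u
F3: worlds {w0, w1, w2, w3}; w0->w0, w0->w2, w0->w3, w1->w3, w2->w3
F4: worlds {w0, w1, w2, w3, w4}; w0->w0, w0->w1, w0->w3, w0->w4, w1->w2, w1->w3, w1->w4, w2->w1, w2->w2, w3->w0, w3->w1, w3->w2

Frame correspondent (Sahlqvist): ∀x ∀y (Rxy → ∃z (Rxz ∧ Rzy)) — i.e. density.
F1: satisfies the condition.
F2: fails — Rvu but no z with Rvz and Rzu.
F3: fails — Rw1w3 but no z with Rw1z and Rzw3.
F4: fails — Rw1w3 but no z with Rw1z and Rzw3.

F1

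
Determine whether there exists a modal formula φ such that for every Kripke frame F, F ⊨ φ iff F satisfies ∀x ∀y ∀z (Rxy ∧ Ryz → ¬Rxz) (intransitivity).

Any modally definable frame class is closed under surjective bounded morphisms.
The 7-cycle (worlds s,t,u,v,w,x,y with s→t→u→v→w→x→y→s) is intransitive. Mapping every world to a single reflexive point • is a surjective bounded morphism; the reflexive point is not intransitive (R••∧R•• but R••).
So no modal formula (or set of formulas) defines exactly the intransitive frames.

Not modally definable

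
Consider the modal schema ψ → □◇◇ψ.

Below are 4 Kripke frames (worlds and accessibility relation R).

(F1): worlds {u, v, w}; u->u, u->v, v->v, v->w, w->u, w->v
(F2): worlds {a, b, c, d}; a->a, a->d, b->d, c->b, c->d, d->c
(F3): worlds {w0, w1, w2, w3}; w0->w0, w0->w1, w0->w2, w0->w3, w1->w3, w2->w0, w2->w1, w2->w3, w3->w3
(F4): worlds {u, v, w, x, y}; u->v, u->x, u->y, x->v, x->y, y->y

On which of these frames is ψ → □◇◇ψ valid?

(F1)

This is the axiom for a generalized confluence (Geach) condition; its first-order frame correspondent is ∀x ∀z (xRz → ∃w (x = w ∧ zR²w)).
(F1): satisfies the condition.
(F2): fails — aRd but no w with a=w and dR²w.
(F3): fails — w0Rw1 but no w with w0=w and w1R²w.
(F4): fails — uRv but no t with u=t and vR²t.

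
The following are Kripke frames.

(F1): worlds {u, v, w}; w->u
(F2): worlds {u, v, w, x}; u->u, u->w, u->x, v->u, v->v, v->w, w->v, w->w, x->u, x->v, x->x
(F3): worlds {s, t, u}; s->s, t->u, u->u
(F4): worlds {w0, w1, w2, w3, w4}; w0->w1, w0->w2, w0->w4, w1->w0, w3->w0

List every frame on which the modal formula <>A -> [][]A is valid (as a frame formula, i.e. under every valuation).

Frame correspondent (Sahlqvist): forall x forall y forall z ((xRy & x R^2 z) -> exists w (y = w & z = w)) — i.e. a generalized confluence (Geach) condition.
(F1): condition met.
(F2): fails — uRu, uR²v but u ≠ v.
(F3): condition met.
(F4): fails — w0Rw1, w0R²w0 but w1 ≠ w0.

(F1), (F3)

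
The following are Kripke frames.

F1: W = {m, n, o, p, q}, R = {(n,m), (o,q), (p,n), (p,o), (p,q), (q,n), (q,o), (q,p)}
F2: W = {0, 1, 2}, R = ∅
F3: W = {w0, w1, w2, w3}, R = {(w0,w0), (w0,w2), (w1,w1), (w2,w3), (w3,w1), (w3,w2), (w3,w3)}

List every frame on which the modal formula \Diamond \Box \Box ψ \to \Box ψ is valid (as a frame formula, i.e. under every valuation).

The schema corresponds to a generalized confluence (Geach) condition: \forall x \forall y \forall z ((xRy \wedge xRz) \to \exists w (y R^2 w \wedge z = w)).
F1: fails — nRm, nRm but no w with mR²w and m=w.
F2: satisfies the condition.
F3: fails — w0Rw2, w0Rw0 but no w with w2R²w and w0=w.
Valid on: F2.

F2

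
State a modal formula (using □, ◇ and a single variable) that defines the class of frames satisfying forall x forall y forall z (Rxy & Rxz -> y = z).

◇q → □q

The condition is partial functionality. The CD schema ◇q → □q defines it.
Suppose ◇q→□q is valid. Take Rxy, Rxz and set V(q)={y}. Then ◇q at x, so □q at x, so q at z, i.e. z=y.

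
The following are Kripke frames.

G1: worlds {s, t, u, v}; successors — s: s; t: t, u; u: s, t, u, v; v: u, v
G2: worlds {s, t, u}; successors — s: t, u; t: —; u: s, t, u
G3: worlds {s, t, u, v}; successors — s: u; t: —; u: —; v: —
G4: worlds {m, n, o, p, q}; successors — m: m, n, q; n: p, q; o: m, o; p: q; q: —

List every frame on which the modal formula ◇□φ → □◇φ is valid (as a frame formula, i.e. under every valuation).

This is the axiom for convergence; its first-order frame correspondent is ∀x ∀y ∀z (Rxy ∧ Rxz → ∃w (Ryw ∧ Rzw)).
G1: fails — Ruv and Rus but v and s have no common successor.
G2: fails — Rsu and Rst but u and t have no common successor.
G3: fails — Rsu and Rsu but u and u have no common successor.
G4: fails — Rmm and Rmq but m and q have no common successor.
Valid on no frame.

none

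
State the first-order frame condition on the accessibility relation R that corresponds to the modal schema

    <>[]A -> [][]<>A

forall x forall y forall z ((xRy & x R^2 z) -> exists w (yRw & zRw))

This is a Sahlqvist (Geach-type) schema ◇^1□^1A → □^2◇^1A.
Minimal-valuation argument: fix x; take any y with xR^1y and any z with xR^2z. Set V(A) to the set of worlds R-reachable from y in exactly 1 step. Then □^1A holds at y, so the antecedent holds at x; validity forces ◇^1A at z, giving a w with zR^1w and yR^1w.
First-order correspondent: forall x forall y forall z ((xRy & x R^2 z) -> exists w (yRw & zRw)).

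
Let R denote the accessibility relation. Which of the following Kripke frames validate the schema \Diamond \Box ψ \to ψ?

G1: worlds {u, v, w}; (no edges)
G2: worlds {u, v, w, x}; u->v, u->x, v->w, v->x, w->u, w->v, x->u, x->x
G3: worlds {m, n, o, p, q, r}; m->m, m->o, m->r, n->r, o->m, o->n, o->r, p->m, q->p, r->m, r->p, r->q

The schema corresponds to symmetry: \forall x \forall y (Rxy \to Ryx).
G1: ✓.
G2: fails — Ruv but not Rvu.
G3: fails — Rnr but not Rrn.
Valid on: G1.

G1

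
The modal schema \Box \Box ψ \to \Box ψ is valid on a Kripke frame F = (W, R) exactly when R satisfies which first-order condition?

density

Suppose □□ψ→□ψ is valid. Take Rxy and set V(ψ)={w : xR²w}. Then □□ψ at x, so □ψ at x, so ψ at y, i.e. ∃z(Rxz∧Rzy).
The converse is a direct semantic check.
Frame condition: \forall x \forall y (Rxy \to \exists z (Rxz \wedge Rzy)).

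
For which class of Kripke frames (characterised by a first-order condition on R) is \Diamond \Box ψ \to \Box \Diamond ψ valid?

convergence: \forall x \forall y \forall z (Rxy \wedge Rxz \to \exists w (Ryw \wedge Rzw))

Suppose ◇□ψ→□◇ψ is valid. Take Rxy, Rxz and set V(ψ)={w : Ryw}. Then □ψ at y so ◇□ψ at x, so □◇ψ at x, so ◇ψ at z, giving w with Rzw and Ryw.
Conversely, on a frame with convergence the schema holds at every world under every valuation.
Frame condition: \forall x \forall y \forall z (Rxy \wedge Rxz \to \exists w (Ryw \wedge Rzw)).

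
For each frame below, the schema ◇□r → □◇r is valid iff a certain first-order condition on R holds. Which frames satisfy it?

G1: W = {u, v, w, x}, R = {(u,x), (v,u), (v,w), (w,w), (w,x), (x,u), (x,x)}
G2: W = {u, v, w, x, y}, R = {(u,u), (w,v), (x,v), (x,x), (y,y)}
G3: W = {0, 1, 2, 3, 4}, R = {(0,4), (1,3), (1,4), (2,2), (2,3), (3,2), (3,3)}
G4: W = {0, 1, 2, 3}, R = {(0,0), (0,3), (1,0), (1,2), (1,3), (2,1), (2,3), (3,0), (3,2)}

Frame correspondent (Sahlqvist): ∀x ∀y ∀z (Rxy ∧ Rxz → ∃w (Ryw ∧ Rzw)) — i.e. convergence.
G1: ✓.
G2: fails — Rwv and Rwv but v and v have no common successor.
G3: fails — R04 and R04 but 4 and 4 have no common successor.
G4: fails — R12 and R13 but 2 and 3 have no common successor.
Valid on: G1.

G1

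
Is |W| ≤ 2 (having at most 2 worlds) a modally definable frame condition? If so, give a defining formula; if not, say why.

Any modally definable frame class is closed under disjoint unions.
Any modal formula valid on each of 3 disjoint one-world frames is valid on their disjoint union (validity is preserved under disjoint unions). Each one-world frame has |W|=1≤2, but the union has |W|=3.
Hence having at most 2 worlds is not modally definable.

No — not modally definable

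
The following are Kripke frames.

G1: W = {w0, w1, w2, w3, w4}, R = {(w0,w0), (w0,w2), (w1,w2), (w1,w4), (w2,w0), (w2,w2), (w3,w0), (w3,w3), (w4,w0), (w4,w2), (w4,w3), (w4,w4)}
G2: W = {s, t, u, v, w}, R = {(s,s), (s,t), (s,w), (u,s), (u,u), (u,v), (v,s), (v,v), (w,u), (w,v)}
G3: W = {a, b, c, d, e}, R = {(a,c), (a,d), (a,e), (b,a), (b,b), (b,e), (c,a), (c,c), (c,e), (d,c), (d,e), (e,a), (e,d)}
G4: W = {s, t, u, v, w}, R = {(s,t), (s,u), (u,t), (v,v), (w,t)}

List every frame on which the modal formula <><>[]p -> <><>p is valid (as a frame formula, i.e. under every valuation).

G1, G3

This is the axiom for a generalized confluence (Geach) condition; its first-order frame correspondent is forall x forall y (x R^2 y -> exists w (yRw & x R^2 w)).
G1: holds.
G2: fails — sR²t but no w* with tRw* and sR²w*.
G3: holds.
G4: fails — sR²t but no w* with tRw* and sR²w*.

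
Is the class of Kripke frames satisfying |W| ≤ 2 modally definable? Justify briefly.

No

Any modally definable frame class is closed under disjoint unions.
Any modal formula valid on each of 3 disjoint one-world frames is valid on their disjoint union (validity is preserved under disjoint unions). Each one-world frame has |W|=1≤2, but the union has |W|=3.
Hence having at most 2 worlds is not modally definable.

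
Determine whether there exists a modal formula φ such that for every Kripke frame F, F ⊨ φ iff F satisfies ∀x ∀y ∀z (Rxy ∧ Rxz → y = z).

Definable; ◇r → □r defines it

The condition is partial functionality. A defining modal formula is ◇r → □r.
Suppose ◇r→□r is valid. Take Rxy, Rxz and set V(r)={y}. Then ◇r at x, so □r at x, so r at z, i.e. z=y.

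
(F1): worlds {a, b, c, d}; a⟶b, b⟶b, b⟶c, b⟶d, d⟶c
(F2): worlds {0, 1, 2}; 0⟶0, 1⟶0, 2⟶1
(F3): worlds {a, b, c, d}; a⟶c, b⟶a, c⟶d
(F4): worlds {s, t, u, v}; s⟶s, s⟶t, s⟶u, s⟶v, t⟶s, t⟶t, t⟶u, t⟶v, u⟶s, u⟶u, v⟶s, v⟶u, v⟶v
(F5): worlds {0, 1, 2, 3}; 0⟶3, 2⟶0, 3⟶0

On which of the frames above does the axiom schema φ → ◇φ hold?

(F4)

This is the axiom for reflexivity; its first-order frame correspondent is ∀x Rxx.
(F1): fails — world a does not see itself.
(F2): fails — world 1 does not see itself.
(F3): fails — world a does not see itself.
(F4): condition met.
(F5): fails — world 0 does not see itself.
Valid on: (F4).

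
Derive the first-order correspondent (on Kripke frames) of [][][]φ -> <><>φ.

forall x exists w (x R^3 w & x R^2 w)

This is a Sahlqvist (Geach-type) schema ◇^0□^3φ → □^0◇^2φ.
First-order correspondent: forall x exists w (x R^3 w & x R^2 w).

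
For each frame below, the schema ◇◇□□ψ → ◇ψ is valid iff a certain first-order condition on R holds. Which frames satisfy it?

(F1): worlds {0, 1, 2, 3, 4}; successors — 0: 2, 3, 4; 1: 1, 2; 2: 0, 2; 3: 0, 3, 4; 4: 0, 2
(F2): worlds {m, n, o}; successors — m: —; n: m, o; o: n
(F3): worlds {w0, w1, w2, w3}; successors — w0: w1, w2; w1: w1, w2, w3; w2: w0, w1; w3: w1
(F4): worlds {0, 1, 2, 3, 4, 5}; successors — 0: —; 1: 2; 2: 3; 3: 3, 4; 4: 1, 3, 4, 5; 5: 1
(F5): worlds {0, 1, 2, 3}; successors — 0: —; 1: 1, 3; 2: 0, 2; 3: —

(F1), (F3)

The schema corresponds to a generalized confluence (Geach) condition: ∀x ∀y (xR²y → ∃w (yR²w ∧ xRw)).
(F1): satisfies the condition.
(F2): fails — nR²n but no w with nR²w and nRw.
(F3): satisfies the condition.
(F4): fails — 1R²3 but no w with 3R²w and 1Rw.
(F5): fails — 1R²3 but no w with 3R²w and 1Rw.
Valid on: (F1), (F3).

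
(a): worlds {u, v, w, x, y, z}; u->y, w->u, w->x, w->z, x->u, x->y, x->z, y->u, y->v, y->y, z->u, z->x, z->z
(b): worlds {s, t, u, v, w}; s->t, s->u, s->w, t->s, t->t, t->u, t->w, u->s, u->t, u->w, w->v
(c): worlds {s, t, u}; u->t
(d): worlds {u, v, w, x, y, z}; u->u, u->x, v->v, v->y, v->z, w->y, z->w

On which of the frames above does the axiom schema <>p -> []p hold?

(c)

This is the axiom for partial functionality; its first-order frame correspondent is forall x forall y forall z (Rxy & Rxz -> y = z).
(a): fails — w sees both u and x.
(b): fails — s sees both t and u.
(c): ✓.
(d): fails — u sees both u and x.
Valid on: (c).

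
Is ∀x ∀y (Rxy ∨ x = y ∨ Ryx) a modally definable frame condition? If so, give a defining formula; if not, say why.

Not modally definable

Modal frame validity is preserved under disjoint unions.
Take 2 disjoint single-world reflexive frames: each is trivially connected, but their disjoint union has 2 worlds with no edge between distinct components, so it is not connected.
Hence connectedness of R is not modally definable.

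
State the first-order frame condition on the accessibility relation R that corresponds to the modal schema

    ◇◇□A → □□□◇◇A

This is a Sahlqvist (Geach-type) schema ◇^2□^1A → □^3◇^2A.
First-order correspondent: ∀x ∀y ∀z ((xR²y ∧ xR³z) → ∃w (yRw ∧ zR²w)).

∀x ∀y ∀z ((xR²y ∧ xR³z) → ∃w (yRw ∧ zR²w))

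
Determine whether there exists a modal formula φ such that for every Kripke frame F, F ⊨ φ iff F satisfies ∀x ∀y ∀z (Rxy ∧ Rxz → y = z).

Yes: it is partial functionality, defined by the CD schema ◇p → □p.

Yes — defined by ◇p → □p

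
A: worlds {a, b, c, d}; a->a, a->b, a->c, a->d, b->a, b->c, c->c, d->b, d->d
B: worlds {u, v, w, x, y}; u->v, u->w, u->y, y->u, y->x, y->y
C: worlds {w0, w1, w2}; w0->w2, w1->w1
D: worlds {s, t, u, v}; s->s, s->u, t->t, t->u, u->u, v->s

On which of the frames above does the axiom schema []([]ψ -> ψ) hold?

This is the axiom for shift-reflexivity; its first-order frame correspondent is forall x forall y (Rxy -> Ryy).
A: fails — Rab but not Rbb.
B: fails — Ruv but not Rvv.
C: fails — Rw0w2 but not Rw2w2.
D: holds.
Valid on: D.

D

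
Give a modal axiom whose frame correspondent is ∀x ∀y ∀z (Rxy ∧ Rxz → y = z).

A defining formula is ◇p → □p (the CD axiom).

◇p → □p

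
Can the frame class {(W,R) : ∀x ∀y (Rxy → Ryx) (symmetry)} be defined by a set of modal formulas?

This is a Sahlqvist condition; the B axiom q → □◇q defines it.

Definable; q → □◇q defines it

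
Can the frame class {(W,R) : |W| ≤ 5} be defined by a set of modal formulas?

If a class were modally definable it would be closed under disjoint unions (Goldblatt–Thomason).
Any modal formula valid on each of 6 disjoint one-world frames is valid on their disjoint union (validity is preserved under disjoint unions). Each one-world frame has |W|=1≤5, but the union has |W|=6.
So no modal formula (or set of formulas) defines exactly the |W|≤5 frames.

No — not modally definable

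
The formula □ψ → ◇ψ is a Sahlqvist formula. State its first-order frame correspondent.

Suppose □ψ→◇ψ is valid. At any x set V(ψ)=W. Then □ψ at x, so ◇ψ at x, so x has a successor.

seriality: ∀x ∃y Rxy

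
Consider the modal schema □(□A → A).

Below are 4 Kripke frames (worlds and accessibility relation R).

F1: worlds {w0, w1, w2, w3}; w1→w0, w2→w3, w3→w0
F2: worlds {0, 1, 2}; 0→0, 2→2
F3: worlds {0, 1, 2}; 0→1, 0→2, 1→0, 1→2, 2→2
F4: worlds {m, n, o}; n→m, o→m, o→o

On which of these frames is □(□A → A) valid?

The schema corresponds to shift-reflexivity: ∀x ∀y (Rxy → Ryy).
F1: fails — Rw1w0 but not Rw0w0.
F2: satisfies the condition.
F3: fails — R10 but not R00.
F4: fails — Rnm but not Rmm.

F2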